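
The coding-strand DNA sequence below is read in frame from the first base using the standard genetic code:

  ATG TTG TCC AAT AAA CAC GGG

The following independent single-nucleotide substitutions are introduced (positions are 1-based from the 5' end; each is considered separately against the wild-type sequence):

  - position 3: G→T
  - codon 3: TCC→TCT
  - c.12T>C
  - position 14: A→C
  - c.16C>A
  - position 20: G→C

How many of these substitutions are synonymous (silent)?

Codon 1: ATG (Met) → ATT (Ile) — missense.
Codon 3: TCC (Ser) → TCT (Ser) — synonymous.
Codon 4: AAT (Asn) → AAC (Asn) — synonymous.
Codon 5: AAA (Lys) → ACA (Thr) — missense.
Codon 6: CAC (His) → AAC (Asn) — missense.
Codon 7: GGG (Gly) → GCG (Ala) — missense.
Synonymous: 2 of 6.

2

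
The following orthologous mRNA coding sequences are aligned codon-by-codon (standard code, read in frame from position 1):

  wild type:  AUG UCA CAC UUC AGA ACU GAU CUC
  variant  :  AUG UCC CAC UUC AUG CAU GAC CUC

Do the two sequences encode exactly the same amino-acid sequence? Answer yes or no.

no

Codon 1: AUG Met / AUG Met — identical.
Codon 2: UCA Ser / UCC Ser — synonymous.
Codon 3: CAC His / CAC His — identical.
Codon 4: UUC Phe / UUC Phe — identical.
Codon 5: AGA Arg / AUG Met — nonsynonymous.
Codon 6: ACU Thr / CAU His — nonsynonymous.
Codon 7: GAU Asp / GAC Asp — synonymous.
Codon 8: CUC Leu / CUC Leu — identical.
Nonsynonymous differences: 2 → different protein.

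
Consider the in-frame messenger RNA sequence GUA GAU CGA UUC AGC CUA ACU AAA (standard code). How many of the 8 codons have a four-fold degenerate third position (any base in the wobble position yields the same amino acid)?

Codon 1 GUA (Val): third position 4-fold.
Codon 2 GAU (Asp): third position 2-fold.
Codon 3 CGA (Arg): third position 4-fold.
Codon 4 UUC (Phe): third position 2-fold.
Codon 5 AGC (Ser): third position 2-fold.
Codon 6 CUA (Leu): third position 4-fold.
Codon 7 ACU (Thr): third position 4-fold.
Codon 8 AAA (Lys): third position 2-fold.
Four-fold degenerate third positions: 4.

4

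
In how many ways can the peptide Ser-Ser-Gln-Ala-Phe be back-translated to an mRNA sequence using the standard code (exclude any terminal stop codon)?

576

Ser: 6 codons.
Ser: 6 codons.
Gln: 2 codons.
Ala: 4 codons.
Phe: 2 codons.
6 × 6 × 2 × 4 × 2 = 576.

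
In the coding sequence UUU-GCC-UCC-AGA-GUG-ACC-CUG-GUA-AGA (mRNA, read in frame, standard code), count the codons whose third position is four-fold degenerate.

6

Codon 1 UUU (Phe): third position 2-fold.
Codon 2 GCC (Ala): third position 4-fold.
Codon 3 UCC (Ser): third position 4-fold.
Codon 4 AGA (Arg): third position 2-fold.
Codon 5 GUG (Val): third position 4-fold.
Codon 6 ACC (Thr): third position 4-fold.
Codon 7 CUG (Leu): third position 4-fold.
Codon 8 GUA (Val): third position 4-fold.
Codon 9 AGA (Arg): third position 2-fold.
Four-fold degenerate third positions: 6.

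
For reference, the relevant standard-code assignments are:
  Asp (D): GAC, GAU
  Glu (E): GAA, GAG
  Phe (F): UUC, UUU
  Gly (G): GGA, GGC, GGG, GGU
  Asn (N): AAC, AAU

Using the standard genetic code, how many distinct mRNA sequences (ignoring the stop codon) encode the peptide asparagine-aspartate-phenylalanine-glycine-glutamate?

64

Asn: 2 codons.
Asp: 2 codons.
Phe: 2 codons.
Gly: 4 codons.
Glu: 2 codons.
2 × 2 × 2 × 4 × 2 = 64.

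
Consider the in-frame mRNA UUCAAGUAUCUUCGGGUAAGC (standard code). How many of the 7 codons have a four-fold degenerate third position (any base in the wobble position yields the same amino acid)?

3

Codon 1 UUC (Phe): third position 2-fold.
Codon 2 AAG (Lys): third position 2-fold.
Codon 3 UAU (Tyr): third position 2-fold.
Codon 4 CUU (Leu): third position 4-fold.
Codon 5 CGG (Arg): third position 4-fold.
Codon 6 GUA (Val): third position 4-fold.
Codon 7 AGC (Ser): third position 2-fold.
Four-fold degenerate third positions: 3.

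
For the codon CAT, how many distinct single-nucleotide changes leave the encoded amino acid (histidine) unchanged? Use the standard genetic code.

Position 1: none → 0 synonymous.
Position 2: none → 0 synonymous.
Position 3: CAC → 1 synonymous.
Total: 0 + 0 + 1 = 1.

1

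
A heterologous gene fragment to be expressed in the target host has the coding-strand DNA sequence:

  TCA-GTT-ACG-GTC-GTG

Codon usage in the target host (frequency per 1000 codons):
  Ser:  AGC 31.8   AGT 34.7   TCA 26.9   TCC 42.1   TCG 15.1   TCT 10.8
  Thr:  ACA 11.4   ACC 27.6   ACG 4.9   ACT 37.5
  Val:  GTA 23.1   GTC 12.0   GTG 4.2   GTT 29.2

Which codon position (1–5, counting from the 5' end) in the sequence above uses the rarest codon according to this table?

Codon 1 TCA (Ser): 26.9 per 1000.
Codon 2 GTT (Val): 29.2 per 1000.
Codon 3 ACG (Thr): 4.9 per 1000.
Codon 4 GTC (Val): 12.0 per 1000.
Codon 5 GTG (Val): 4.2 per 1000.
Lowest frequency is 4.2 at codon 5.

5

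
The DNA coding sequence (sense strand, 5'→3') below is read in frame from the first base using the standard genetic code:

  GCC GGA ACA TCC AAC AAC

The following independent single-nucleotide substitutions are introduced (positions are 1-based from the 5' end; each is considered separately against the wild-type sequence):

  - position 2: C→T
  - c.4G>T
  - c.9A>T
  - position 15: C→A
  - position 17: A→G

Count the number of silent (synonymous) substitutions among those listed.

Codon 1: GCC (Ala) → GTC (Val) — missense.
Codon 2: GGA (Gly) → TGA (Stop) — nonsense.
Codon 3: ACA (Thr) → ACT (Thr) — synonymous.
Codon 5: AAC (Asn) → AAA (Lys) — missense.
Codon 6: AAC (Asn) → AGC (Ser) — missense.
Synonymous: 1 of 5.

1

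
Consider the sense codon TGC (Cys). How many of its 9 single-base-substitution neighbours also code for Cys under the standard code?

Position 1: none → 0 synonymous.
Position 2: none → 0 synonymous.
Position 3: TGT → 1 synonymous.
Total: 0 + 0 + 1 = 1.

1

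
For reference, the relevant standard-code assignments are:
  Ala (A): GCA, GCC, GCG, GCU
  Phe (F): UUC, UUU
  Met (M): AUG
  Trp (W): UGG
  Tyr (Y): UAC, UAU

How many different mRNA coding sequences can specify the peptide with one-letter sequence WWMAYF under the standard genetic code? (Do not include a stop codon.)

16

Trp: 1 codon.
Trp: 1 codon.
Met: 1 codon.
Ala: 4 codons.
Tyr: 2 codons.
Phe: 2 codons.
1 × 1 × 1 × 4 × 2 × 2 = 16.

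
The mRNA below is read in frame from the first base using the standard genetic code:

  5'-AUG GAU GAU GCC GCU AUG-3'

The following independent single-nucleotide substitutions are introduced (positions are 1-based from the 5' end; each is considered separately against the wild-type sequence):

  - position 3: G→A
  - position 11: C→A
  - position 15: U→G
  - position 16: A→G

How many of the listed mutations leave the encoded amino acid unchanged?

Codon 1: AUG (Met) → AUA (Ile) — missense.
Codon 4: GCC (Ala) → GAC (Asp) — missense.
Codon 5: GCU (Ala) → GCG (Ala) — synonymous.
Codon 6: AUG (Met) → GUG (Val) — missense.
Synonymous: 1 of 4.

1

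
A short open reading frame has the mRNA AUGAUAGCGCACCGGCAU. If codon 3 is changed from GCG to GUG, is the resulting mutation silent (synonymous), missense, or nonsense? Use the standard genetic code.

Position 8 falls in codon 3: GCG → Ala.
After the substitution the codon is GUG → Val.
Ala ≠ Val, so this is a missense mutation.

missense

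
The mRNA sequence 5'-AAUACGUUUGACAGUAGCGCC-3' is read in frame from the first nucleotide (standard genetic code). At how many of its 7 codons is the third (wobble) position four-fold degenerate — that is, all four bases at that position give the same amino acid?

Codon 1 AAU (Asn): third position 2-fold.
Codon 2 ACG (Thr): third position 4-fold.
Codon 3 UUU (Phe): third position 2-fold.
Codon 4 GAC (Asp): third position 2-fold.
Codon 5 AGU (Ser): third position 2-fold.
Codon 6 AGC (Ser): third position 2-fold.
Codon 7 GCC (Ala): third position 4-fold.
Four-fold degenerate third positions: 2.

2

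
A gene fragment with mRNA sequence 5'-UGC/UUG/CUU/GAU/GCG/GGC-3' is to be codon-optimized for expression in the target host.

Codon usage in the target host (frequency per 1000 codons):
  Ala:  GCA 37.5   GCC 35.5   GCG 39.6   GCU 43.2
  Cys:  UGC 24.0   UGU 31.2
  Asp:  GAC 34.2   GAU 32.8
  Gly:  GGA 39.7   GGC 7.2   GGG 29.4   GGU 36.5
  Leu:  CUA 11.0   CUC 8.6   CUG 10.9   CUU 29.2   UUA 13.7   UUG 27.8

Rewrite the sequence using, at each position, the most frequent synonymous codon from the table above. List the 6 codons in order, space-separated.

UGU CUU CUU GAC GCU GGA

Codon 1 (Cys): best is UGU at 31.2.
Codon 2 (Leu): best is CUU at 29.2.
Codon 3 (Leu): best is CUU at 29.2.
Codon 4 (Asp): best is GAC at 34.2.
Codon 5 (Ala): best is GCU at 43.2.
Codon 6 (Gly): best is GGA at 39.7.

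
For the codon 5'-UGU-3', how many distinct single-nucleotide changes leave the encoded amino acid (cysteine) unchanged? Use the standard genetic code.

1

Position 1: none → 0 synonymous.
Position 2: none → 0 synonymous.
Position 3: UGC → 1 synonymous.
Total: 0 + 0 + 1 = 1.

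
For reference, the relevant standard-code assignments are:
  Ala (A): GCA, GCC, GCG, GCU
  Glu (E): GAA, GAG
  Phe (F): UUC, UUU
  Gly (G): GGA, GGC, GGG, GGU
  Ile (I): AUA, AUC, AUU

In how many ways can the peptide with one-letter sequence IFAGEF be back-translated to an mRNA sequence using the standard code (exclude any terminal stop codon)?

Ile: 3 codons.
Phe: 2 codons.
Ala: 4 codons.
Gly: 4 codons.
Glu: 2 codons.
Phe: 2 codons.
3 × 2 × 4 × 4 × 2 × 2 = 384.

384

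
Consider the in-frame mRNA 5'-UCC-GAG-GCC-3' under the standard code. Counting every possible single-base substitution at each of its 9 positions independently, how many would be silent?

Codon 1 (UCC, Ser): 3 synonymous substitutions.
Codon 2 (GAG, Glu): 1 synonymous substitution.
Codon 3 (GCC, Ala): 3 synonymous substitutions.
Total: 3 + 1 + 3 = 7.

7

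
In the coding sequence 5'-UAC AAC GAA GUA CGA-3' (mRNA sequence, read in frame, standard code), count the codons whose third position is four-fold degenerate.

Codon 1 UAC (Tyr): third position 2-fold.
Codon 2 AAC (Asn): third position 2-fold.
Codon 3 GAA (Glu): third position 2-fold.
Codon 4 GUA (Val): third position 4-fold.
Codon 5 CGA (Arg): third position 4-fold.
Four-fold degenerate third positions: 2.

2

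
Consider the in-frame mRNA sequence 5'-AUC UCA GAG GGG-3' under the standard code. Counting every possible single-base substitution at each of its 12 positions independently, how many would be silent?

9

Codon 1 (AUC, Ile): 2 synonymous substitutions.
Codon 2 (UCA, Ser): 3 synonymous substitutions.
Codon 3 (GAG, Glu): 1 synonymous substitution.
Codon 4 (GGG, Gly): 3 synonymous substitutions.
Total: 2 + 3 + 1 + 3 = 9.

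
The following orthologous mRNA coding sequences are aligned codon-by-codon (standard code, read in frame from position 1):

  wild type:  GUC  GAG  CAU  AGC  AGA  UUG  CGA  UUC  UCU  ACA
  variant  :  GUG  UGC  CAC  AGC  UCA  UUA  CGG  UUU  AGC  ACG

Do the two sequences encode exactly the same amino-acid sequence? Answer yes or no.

Codon 1: GUC Val / GUG Val — synonymous.
Codon 2: GAG Glu / UGC Cys — nonsynonymous.
Codon 3: CAU His / CAC His — synonymous.
Codon 4: AGC Ser / AGC Ser — identical.
Codon 5: AGA Arg / UCA Ser — nonsynonymous.
Codon 6: UUG Leu / UUA Leu — synonymous.
Codon 7: CGA Arg / CGG Arg — synonymous.
Codon 8: UUC Phe / UUU Phe — synonymous.
Codon 9: UCU Ser / AGC Ser — synonymous.
Codon 10: ACA Thr / ACG Thr — synonymous.
Nonsynonymous differences: 2 → different protein.

no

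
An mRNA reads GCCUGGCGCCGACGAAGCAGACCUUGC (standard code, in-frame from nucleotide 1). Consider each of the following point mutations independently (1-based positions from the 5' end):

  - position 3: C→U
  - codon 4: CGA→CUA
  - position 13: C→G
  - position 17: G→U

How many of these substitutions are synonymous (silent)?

1

Codon 1: GCC (Ala) → GCU (Ala) — synonymous.
Codon 4: CGA (Arg) → CUA (Leu) — missense.
Codon 5: CGA (Arg) → GGA (Gly) — missense.
Codon 6: AGC (Ser) → AUC (Ile) — missense.
Synonymous: 1 of 4.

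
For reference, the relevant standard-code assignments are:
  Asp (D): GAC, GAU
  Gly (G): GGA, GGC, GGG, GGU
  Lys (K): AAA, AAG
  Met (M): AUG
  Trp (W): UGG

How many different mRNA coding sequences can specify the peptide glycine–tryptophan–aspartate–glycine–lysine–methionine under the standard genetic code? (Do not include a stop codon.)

Gly: 4 codons.
Trp: 1 codon.
Asp: 2 codons.
Gly: 4 codons.
Lys: 2 codons.
Met: 1 codon.
4 × 1 × 2 × 4 × 2 × 1 = 64.

64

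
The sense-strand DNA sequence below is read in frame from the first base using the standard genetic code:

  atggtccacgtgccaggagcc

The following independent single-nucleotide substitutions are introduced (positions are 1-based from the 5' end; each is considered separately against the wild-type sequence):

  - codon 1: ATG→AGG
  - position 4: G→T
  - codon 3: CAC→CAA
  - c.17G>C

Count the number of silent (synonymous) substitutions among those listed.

0

Codon 1: ATG (Met) → AGG (Arg) — missense.
Codon 2: GTC (Val) → TTC (Phe) — missense.
Codon 3: CAC (His) → CAA (Gln) — missense.
Codon 6: GGA (Gly) → GCA (Ala) — missense.
Synonymous: 0 of 4.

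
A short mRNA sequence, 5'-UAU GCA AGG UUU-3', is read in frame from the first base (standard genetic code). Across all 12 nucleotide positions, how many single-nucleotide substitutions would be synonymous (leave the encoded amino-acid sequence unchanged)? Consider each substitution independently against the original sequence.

7

Codon 1 (UAU, Tyr): 1 synonymous substitution.
Codon 2 (GCA, Ala): 3 synonymous substitutions.
Codon 3 (AGG, Arg): 2 synonymous substitutions.
Codon 4 (UUU, Phe): 1 synonymous substitution.
Total: 1 + 3 + 2 + 1 = 7.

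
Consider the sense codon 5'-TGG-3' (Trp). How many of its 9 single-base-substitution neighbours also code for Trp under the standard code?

Position 1: none → 0 synonymous.
Position 2: none → 0 synonymous.
Position 3: none → 0 synonymous.
Total: 0 + 0 + 0 = 0.

0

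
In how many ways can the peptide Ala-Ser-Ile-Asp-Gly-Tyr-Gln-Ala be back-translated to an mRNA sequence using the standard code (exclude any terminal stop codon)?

9216

Ala: 4 codons.
Ser: 6 codons.
Ile: 3 codons.
Asp: 2 codons.
Gly: 4 codons.
Tyr: 2 codons.
Gln: 2 codons.
Ala: 4 codons.
4 × 6 × 3 × 2 × 4 × 2 × 2 × 4 = 9216.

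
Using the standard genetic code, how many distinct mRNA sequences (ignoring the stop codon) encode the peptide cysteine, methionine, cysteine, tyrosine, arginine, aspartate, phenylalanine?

Cys: 2 codons.
Met: 1 codon.
Cys: 2 codons.
Tyr: 2 codons.
Arg: 6 codons.
Asp: 2 codons.
Phe: 2 codons.
2 × 1 × 2 × 2 × 6 × 2 × 2 = 192.

192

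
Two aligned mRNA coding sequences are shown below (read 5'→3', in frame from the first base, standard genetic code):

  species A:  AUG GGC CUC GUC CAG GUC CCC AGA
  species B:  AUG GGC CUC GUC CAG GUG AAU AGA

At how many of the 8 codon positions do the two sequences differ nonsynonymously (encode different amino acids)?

Codon 1: AUG Met / AUG Met — identical.
Codon 2: GGC Gly / GGC Gly — identical.
Codon 3: CUC Leu / CUC Leu — identical.
Codon 4: GUC Val / GUC Val — identical.
Codon 5: CAG Gln / CAG Gln — identical.
Codon 6: GUC Val / GUG Val — synonymous.
Codon 7: CCC Pro / AAU Asn — nonsynonymous.
Codon 8: AGA Arg / AGA Arg — identical.
Nonsynonymous differences: 1.

1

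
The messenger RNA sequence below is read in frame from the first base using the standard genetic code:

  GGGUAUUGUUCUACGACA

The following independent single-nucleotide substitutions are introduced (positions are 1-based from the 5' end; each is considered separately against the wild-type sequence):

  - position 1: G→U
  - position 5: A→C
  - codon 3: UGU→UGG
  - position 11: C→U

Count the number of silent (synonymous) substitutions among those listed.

0

Codon 1: GGG (Gly) → UGG (Trp) — missense.
Codon 2: UAU (Tyr) → UCU (Ser) — missense.
Codon 3: UGU (Cys) → UGG (Trp) — missense.
Codon 4: UCU (Ser) → UUU (Phe) — missense.
Synonymous: 0 of 4.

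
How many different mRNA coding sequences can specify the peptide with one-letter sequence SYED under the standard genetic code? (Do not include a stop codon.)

48

Ser: 6 codons.
Tyr: 2 codons.
Glu: 2 codons.
Asp: 2 codons.
6 × 2 × 2 × 2 = 48.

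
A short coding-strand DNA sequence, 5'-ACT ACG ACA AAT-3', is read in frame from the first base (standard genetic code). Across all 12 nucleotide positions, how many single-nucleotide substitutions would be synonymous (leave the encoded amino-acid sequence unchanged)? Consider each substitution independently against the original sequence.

10

Codon 1 (ACT, Thr): 3 synonymous substitutions.
Codon 2 (ACG, Thr): 3 synonymous substitutions.
Codon 3 (ACA, Thr): 3 synonymous substitutions.
Codon 4 (AAT, Asn): 1 synonymous substitution.
Total: 3 + 3 + 3 + 1 = 10.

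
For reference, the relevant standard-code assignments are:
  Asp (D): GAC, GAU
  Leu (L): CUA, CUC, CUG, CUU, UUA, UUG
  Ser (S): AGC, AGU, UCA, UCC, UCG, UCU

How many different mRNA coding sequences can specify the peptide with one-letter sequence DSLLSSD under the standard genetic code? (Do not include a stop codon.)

Asp: 2 codons.
Ser: 6 codons.
Leu: 6 codons.
Leu: 6 codons.
Ser: 6 codons.
Ser: 6 codons.
Asp: 2 codons.
2 × 6 × 6 × 6 × 6 × 6 × 2 = 31104.

31104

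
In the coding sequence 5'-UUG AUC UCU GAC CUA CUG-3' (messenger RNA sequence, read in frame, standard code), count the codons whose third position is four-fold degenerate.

3

Codon 1 UUG (Leu): third position 2-fold.
Codon 2 AUC (Ile): third position 3-fold.
Codon 3 UCU (Ser): third position 4-fold.
Codon 4 GAC (Asp): third position 2-fold.
Codon 5 CUA (Leu): third position 4-fold.
Codon 6 CUG (Leu): third position 4-fold.
Four-fold degenerate third positions: 3.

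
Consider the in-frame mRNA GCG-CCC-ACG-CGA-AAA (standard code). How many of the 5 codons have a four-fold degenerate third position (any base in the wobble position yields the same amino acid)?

Codon 1 GCG (Ala): third position 4-fold.
Codon 2 CCC (Pro): third position 4-fold.
Codon 3 ACG (Thr): third position 4-fold.
Codon 4 CGA (Arg): third position 4-fold.
Codon 5 AAA (Lys): third position 2-fold.
Four-fold degenerate third positions: 4.

4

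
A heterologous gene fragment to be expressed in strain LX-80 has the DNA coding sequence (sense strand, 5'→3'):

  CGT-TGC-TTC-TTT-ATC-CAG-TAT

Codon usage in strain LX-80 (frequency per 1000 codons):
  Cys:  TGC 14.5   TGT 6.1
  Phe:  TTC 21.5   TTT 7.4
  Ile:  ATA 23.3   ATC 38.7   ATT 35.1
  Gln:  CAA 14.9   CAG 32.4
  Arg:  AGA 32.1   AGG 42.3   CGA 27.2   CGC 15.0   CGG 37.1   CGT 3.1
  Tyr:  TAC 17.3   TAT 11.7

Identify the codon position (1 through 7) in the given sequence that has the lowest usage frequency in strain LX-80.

1

Codon 1 CGT (Arg): 3.1 per 1000.
Codon 2 TGC (Cys): 14.5 per 1000.
Codon 3 TTC (Phe): 21.5 per 1000.
Codon 4 TTT (Phe): 7.4 per 1000.
Codon 5 ATC (Ile): 38.7 per 1000.
Codon 6 CAG (Gln): 32.4 per 1000.
Codon 7 TAT (Tyr): 11.7 per 1000.
Lowest frequency is 3.1 at codon 1.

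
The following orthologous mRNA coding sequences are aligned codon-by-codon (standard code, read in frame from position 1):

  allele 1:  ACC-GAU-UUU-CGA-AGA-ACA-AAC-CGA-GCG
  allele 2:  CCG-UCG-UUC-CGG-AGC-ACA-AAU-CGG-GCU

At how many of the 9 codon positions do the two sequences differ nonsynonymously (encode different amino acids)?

3

Codon 1: ACC Thr / CCG Pro — nonsynonymous.
Codon 2: GAU Asp / UCG Ser — nonsynonymous.
Codon 3: UUU Phe / UUC Phe — synonymous.
Codon 4: CGA Arg / CGG Arg — synonymous.
Codon 5: AGA Arg / AGC Ser — nonsynonymous.
Codon 6: ACA Thr / ACA Thr — identical.
Codon 7: AAC Asn / AAU Asn — synonymous.
Codon 8: CGA Arg / CGG Arg — synonymous.
Codon 9: GCG Ala / GCU Ala — synonymous.
Nonsynonymous differences: 3.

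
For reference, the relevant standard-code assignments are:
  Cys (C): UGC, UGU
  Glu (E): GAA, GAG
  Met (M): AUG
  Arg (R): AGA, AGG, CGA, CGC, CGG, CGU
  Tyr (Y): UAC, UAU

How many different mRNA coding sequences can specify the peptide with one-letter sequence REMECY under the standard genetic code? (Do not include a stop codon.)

96

Arg: 6 codons.
Glu: 2 codons.
Met: 1 codon.
Glu: 2 codons.
Cys: 2 codons.
Tyr: 2 codons.
6 × 2 × 1 × 2 × 2 × 2 = 96.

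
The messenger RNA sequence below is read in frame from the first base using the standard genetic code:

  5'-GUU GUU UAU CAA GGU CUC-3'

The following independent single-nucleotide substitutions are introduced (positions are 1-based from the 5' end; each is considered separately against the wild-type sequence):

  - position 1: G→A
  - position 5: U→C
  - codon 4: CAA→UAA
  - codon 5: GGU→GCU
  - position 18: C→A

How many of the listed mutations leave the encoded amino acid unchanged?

Codon 1: GUU (Val) → AUU (Ile) — missense.
Codon 2: GUU (Val) → GCU (Ala) — missense.
Codon 4: CAA (Gln) → UAA (Stop) — nonsense.
Codon 5: GGU (Gly) → GCU (Ala) — missense.
Codon 6: CUC (Leu) → CUA (Leu) — synonymous.
Synonymous: 1 of 5.

1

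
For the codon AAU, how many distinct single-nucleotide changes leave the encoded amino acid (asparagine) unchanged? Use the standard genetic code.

Position 1: none → 0 synonymous.
Position 2: none → 0 synonymous.
Position 3: AAC → 1 synonymous.
Total: 0 + 0 + 1 = 1.

1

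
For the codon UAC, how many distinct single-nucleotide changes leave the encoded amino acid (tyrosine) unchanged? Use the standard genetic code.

Position 1: none → 0 synonymous.
Position 2: none → 0 synonymous.
Position 3: UAU → 1 synonymous.
Total: 0 + 0 + 1 = 1.

1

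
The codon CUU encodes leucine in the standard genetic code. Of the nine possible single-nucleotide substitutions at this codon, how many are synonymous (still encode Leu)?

Position 1: none → 0 synonymous.
Position 2: none → 0 synonymous.
Position 3: CUC, CUA, CUG → 3 synonymous.
Total: 0 + 0 + 3 = 3.

3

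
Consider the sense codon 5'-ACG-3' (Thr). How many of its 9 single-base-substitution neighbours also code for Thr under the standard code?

Position 1: none → 0 synonymous.
Position 2: none → 0 synonymous.
Position 3: ACT, ACC, ACA → 3 synonymous.
Total: 0 + 0 + 3 = 3.

3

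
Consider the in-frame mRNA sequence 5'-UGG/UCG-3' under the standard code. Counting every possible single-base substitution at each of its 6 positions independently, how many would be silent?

3

Codon 1 (UGG, Trp): 0 synonymous substitutions.
Codon 2 (UCG, Ser): 3 synonymous substitutions.
Total: 0 + 3 = 3.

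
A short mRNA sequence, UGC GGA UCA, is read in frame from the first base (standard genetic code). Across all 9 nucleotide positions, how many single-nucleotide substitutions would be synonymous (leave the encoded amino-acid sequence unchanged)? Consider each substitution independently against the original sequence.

7

Codon 1 (UGC, Cys): 1 synonymous substitution.
Codon 2 (GGA, Gly): 3 synonymous substitutions.
Codon 3 (UCA, Ser): 3 synonymous substitutions.
Total: 1 + 3 + 3 = 7.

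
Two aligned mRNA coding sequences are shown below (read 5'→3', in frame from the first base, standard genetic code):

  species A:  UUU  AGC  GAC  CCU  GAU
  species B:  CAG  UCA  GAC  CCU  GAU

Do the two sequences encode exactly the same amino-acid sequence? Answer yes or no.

no

Codon 1: UUU Phe / CAG Gln — nonsynonymous.
Codon 2: AGC Ser / UCA Ser — synonymous.
Codon 3: GAC Asp / GAC Asp — identical.
Codon 4: CCU Pro / CCU Pro — identical.
Codon 5: GAU Asp / GAU Asp — identical.
Nonsynonymous differences: 1 → different protein.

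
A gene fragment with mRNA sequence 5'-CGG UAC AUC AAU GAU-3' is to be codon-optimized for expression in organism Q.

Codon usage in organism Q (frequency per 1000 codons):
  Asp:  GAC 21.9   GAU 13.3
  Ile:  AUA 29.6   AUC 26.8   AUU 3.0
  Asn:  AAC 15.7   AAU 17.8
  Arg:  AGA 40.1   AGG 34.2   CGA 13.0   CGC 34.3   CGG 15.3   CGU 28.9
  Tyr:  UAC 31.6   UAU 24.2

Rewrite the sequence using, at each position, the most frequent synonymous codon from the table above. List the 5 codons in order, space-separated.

AGA UAC AUA AAU GAC

Codon 1 (Arg): best is AGA at 40.1.
Codon 2 (Tyr): best is UAC at 31.6.
Codon 3 (Ile): best is AUA at 29.6.
Codon 4 (Asn): best is AAU at 17.8.
Codon 5 (Asp): best is GAC at 21.9.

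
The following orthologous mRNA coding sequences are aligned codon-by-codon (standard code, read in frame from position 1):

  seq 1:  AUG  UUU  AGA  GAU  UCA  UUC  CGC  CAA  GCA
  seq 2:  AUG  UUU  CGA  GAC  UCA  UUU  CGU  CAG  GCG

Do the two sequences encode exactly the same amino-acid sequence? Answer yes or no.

Codon 1: AUG Met / AUG Met — identical.
Codon 2: UUU Phe / UUU Phe — identical.
Codon 3: AGA Arg / CGA Arg — synonymous.
Codon 4: GAU Asp / GAC Asp — synonymous.
Codon 5: UCA Ser / UCA Ser — identical.
Codon 6: UUC Phe / UUU Phe — synonymous.
Codon 7: CGC Arg / CGU Arg — synonymous.
Codon 8: CAA Gln / CAG Gln — synonymous.
Codon 9: GCA Ala / GCG Ala — synonymous.
Nonsynonymous differences: 0 → same protein.

yes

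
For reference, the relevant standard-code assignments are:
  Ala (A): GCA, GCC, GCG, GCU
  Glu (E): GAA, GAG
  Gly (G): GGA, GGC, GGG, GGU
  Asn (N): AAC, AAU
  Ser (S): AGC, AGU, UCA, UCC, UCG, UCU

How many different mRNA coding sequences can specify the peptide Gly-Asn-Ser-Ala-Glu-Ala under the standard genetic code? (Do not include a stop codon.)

1536

Gly: 4 codons.
Asn: 2 codons.
Ser: 6 codons.
Ala: 4 codons.
Glu: 2 codons.
Ala: 4 codons.
4 × 2 × 6 × 4 × 2 × 4 = 1536.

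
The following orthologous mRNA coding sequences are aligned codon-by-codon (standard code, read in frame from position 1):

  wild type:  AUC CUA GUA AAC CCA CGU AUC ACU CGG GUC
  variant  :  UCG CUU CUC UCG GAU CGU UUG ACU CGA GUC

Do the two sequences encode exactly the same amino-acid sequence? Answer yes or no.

Codon 1: AUC Ile / UCG Ser — nonsynonymous.
Codon 2: CUA Leu / CUU Leu — synonymous.
Codon 3: GUA Val / CUC Leu — nonsynonymous.
Codon 4: AAC Asn / UCG Ser — nonsynonymous.
Codon 5: CCA Pro / GAU Asp — nonsynonymous.
Codon 6: CGU Arg / CGU Arg — identical.
Codon 7: AUC Ile / UUG Leu — nonsynonymous.
Codon 8: ACU Thr / ACU Thr — identical.
Codon 9: CGG Arg / CGA Arg — synonymous.
Codon 10: GUC Val / GUC Val — identical.
Nonsynonymous differences: 5 → different protein.

no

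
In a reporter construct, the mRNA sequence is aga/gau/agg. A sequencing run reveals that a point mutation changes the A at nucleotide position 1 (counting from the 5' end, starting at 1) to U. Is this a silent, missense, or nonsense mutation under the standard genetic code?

nonsense

Position 1 falls in codon 1: AGA → Arg.
After the substitution the codon is UGA → Stop.
The new codon is a stop codon, so this is a nonsense mutation.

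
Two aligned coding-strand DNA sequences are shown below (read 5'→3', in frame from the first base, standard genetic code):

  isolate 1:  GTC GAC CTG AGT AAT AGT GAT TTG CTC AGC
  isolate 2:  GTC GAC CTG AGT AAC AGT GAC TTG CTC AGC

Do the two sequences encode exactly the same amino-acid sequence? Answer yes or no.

yes

Codon 1: GTC Val / GTC Val — identical.
Codon 2: GAC Asp / GAC Asp — identical.
Codon 3: CTG Leu / CTG Leu — identical.
Codon 4: AGT Ser / AGT Ser — identical.
Codon 5: AAT Asn / AAC Asn — synonymous.
Codon 6: AGT Ser / AGT Ser — identical.
Codon 7: GAT Asp / GAC Asp — synonymous.
Codon 8: TTG Leu / TTG Leu — identical.
Codon 9: CTC Leu / CTC Leu — identical.
Codon 10: AGC Ser / AGC Ser — identical.
Nonsynonymous differences: 0 → same protein.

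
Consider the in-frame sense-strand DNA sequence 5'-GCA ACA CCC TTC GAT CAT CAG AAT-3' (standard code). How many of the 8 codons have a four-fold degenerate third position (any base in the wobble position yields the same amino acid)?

Codon 1 GCA (Ala): third position 4-fold.
Codon 2 ACA (Thr): third position 4-fold.
Codon 3 CCC (Pro): third position 4-fold.
Codon 4 TTC (Phe): third position 2-fold.
Codon 5 GAT (Asp): third position 2-fold.
Codon 6 CAT (His): third position 2-fold.
Codon 7 CAG (Gln): third position 2-fold.
Codon 8 AAT (Asn): third position 2-fold.
Four-fold degenerate third positions: 3.

3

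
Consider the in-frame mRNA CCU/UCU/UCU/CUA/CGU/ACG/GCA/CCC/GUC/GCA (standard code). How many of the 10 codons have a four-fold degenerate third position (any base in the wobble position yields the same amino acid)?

10

Codon 1 CCU (Pro): third position 4-fold.
Codon 2 UCU (Ser): third position 4-fold.
Codon 3 UCU (Ser): third position 4-fold.
Codon 4 CUA (Leu): third position 4-fold.
Codon 5 CGU (Arg): third position 4-fold.
Codon 6 ACG (Thr): third position 4-fold.
Codon 7 GCA (Ala): third position 4-fold.
Codon 8 CCC (Pro): third position 4-fold.
Codon 9 GUC (Val): third position 4-fold.
Codon 10 GCA (Ala): third position 4-fold.
Four-fold degenerate third positions: 10.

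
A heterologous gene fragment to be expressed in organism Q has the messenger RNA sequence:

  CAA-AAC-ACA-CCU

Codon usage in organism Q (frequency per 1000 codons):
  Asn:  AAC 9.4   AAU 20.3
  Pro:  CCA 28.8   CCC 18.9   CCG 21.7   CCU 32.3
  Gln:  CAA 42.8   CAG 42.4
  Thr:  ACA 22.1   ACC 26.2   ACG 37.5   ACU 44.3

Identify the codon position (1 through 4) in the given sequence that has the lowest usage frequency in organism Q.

Codon 1 CAA (Gln): 42.8 per 1000.
Codon 2 AAC (Asn): 9.4 per 1000.
Codon 3 ACA (Thr): 22.1 per 1000.
Codon 4 CCU (Pro): 32.3 per 1000.
Lowest frequency is 9.4 at codon 2.

2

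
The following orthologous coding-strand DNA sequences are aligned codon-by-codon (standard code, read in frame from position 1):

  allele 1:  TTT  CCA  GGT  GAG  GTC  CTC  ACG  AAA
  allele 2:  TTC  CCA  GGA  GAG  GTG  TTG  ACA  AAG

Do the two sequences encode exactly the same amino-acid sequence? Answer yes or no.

yes

Codon 1: TTT Phe / TTC Phe — synonymous.
Codon 2: CCA Pro / CCA Pro — identical.
Codon 3: GGT Gly / GGA Gly — synonymous.
Codon 4: GAG Glu / GAG Glu — identical.
Codon 5: GTC Val / GTG Val — synonymous.
Codon 6: CTC Leu / TTG Leu — synonymous.
Codon 7: ACG Thr / ACA Thr — synonymous.
Codon 8: AAA Lys / AAG Lys — synonymous.
Nonsynonymous differences: 0 → same protein.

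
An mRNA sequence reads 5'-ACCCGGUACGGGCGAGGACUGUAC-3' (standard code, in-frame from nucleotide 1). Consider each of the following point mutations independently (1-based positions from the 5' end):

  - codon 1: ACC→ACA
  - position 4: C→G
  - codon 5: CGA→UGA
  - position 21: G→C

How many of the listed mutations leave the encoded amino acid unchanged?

Codon 1: ACC (Thr) → ACA (Thr) — synonymous.
Codon 2: CGG (Arg) → GGG (Gly) — missense.
Codon 5: CGA (Arg) → UGA (Stop) — nonsense.
Codon 7: CUG (Leu) → CUC (Leu) — synonymous.
Synonymous: 2 of 4.

2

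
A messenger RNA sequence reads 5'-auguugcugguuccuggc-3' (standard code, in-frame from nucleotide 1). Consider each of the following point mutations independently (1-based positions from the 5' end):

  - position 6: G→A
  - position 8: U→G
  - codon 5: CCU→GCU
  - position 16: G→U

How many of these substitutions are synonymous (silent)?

Codon 2: UUG (Leu) → UUA (Leu) — synonymous.
Codon 3: CUG (Leu) → CGG (Arg) — missense.
Codon 5: CCU (Pro) → GCU (Ala) — missense.
Codon 6: GGC (Gly) → UGC (Cys) — missense.
Synonymous: 1 of 4.

1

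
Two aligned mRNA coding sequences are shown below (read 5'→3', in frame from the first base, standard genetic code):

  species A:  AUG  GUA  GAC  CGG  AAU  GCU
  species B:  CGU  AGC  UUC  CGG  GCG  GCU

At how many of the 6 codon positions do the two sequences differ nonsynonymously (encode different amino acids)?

4

Codon 1: AUG Met / CGU Arg — nonsynonymous.
Codon 2: GUA Val / AGC Ser — nonsynonymous.
Codon 3: GAC Asp / UUC Phe — nonsynonymous.
Codon 4: CGG Arg / CGG Arg — identical.
Codon 5: AAU Asn / GCG Ala — nonsynonymous.
Codon 6: GCU Ala / GCU Ala — identical.
Nonsynonymous differences: 4.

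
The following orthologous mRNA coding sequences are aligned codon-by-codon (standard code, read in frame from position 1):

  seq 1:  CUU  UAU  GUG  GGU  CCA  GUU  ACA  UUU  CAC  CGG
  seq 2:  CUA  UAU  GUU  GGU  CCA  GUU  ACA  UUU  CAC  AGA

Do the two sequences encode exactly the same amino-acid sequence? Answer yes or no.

Codon 1: CUU Leu / CUA Leu — synonymous.
Codon 2: UAU Tyr / UAU Tyr — identical.
Codon 3: GUG Val / GUU Val — synonymous.
Codon 4: GGU Gly / GGU Gly — identical.
Codon 5: CCA Pro / CCA Pro — identical.
Codon 6: GUU Val / GUU Val — identical.
Codon 7: ACA Thr / ACA Thr — identical.
Codon 8: UUU Phe / UUU Phe — identical.
Codon 9: CAC His / CAC His — identical.
Codon 10: CGG Arg / AGA Arg — synonymous.
Nonsynonymous differences: 0 → same protein.

yes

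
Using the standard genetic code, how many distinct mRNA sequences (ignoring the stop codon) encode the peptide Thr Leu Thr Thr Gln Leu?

Thr: 4 codons.
Leu: 6 codons.
Thr: 4 codons.
Thr: 4 codons.
Gln: 2 codons.
Leu: 6 codons.
4 × 6 × 4 × 4 × 2 × 6 = 4608.

4608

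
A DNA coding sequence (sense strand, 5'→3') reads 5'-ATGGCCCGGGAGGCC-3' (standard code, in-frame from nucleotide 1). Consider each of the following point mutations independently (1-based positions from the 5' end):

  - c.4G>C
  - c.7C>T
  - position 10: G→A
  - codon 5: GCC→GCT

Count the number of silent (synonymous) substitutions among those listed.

1

Codon 2: GCC (Ala) → CCC (Pro) — missense.
Codon 3: CGG (Arg) → TGG (Trp) — missense.
Codon 4: GAG (Glu) → AAG (Lys) — missense.
Codon 5: GCC (Ala) → GCT (Ala) — synonymous.
Synonymous: 1 of 4.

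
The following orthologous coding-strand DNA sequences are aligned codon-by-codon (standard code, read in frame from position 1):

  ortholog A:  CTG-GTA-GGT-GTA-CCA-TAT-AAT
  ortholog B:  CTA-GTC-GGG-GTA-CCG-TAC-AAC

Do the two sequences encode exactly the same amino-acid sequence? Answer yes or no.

yes

Codon 1: CTG Leu / CTA Leu — synonymous.
Codon 2: GTA Val / GTC Val — synonymous.
Codon 3: GGT Gly / GGG Gly — synonymous.
Codon 4: GTA Val / GTA Val — identical.
Codon 5: CCA Pro / CCG Pro — synonymous.
Codon 6: TAT Tyr / TAC Tyr — synonymous.
Codon 7: AAT Asn / AAC Asn — synonymous.
Nonsynonymous differences: 0 → same protein.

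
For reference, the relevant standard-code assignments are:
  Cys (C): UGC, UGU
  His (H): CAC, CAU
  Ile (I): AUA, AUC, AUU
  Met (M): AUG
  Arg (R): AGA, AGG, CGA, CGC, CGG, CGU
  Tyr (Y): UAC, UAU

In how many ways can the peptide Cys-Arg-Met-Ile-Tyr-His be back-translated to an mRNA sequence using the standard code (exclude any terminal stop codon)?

144

Cys: 2 codons.
Arg: 6 codons.
Met: 1 codon.
Ile: 3 codons.
Tyr: 2 codons.
His: 2 codons.
2 × 6 × 1 × 3 × 2 × 2 = 144.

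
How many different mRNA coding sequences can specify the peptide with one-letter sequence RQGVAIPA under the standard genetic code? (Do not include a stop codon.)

Arg: 6 codons.
Gln: 2 codons.
Gly: 4 codons.
Val: 4 codons.
Ala: 4 codons.
Ile: 3 codons.
Pro: 4 codons.
Ala: 4 codons.
6 × 2 × 4 × 4 × 4 × 3 × 4 × 4 = 36864.

36864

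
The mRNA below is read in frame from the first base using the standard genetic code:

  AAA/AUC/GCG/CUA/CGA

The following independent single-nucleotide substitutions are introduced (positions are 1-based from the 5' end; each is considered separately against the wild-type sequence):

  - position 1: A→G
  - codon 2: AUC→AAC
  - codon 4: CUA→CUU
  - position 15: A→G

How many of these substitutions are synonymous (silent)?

Codon 1: AAA (Lys) → GAA (Glu) — missense.
Codon 2: AUC (Ile) → AAC (Asn) — missense.
Codon 4: CUA (Leu) → CUU (Leu) — synonymous.
Codon 5: CGA (Arg) → CGG (Arg) — synonymous.
Synonymous: 2 of 4.

2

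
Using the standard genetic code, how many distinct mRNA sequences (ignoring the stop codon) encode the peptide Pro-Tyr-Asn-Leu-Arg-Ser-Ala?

13824

Pro: 4 codons.
Tyr: 2 codons.
Asn: 2 codons.
Leu: 6 codons.
Arg: 6 codons.
Ser: 6 codons.
Ala: 4 codons.
4 × 2 × 2 × 6 × 6 × 6 × 4 = 13824.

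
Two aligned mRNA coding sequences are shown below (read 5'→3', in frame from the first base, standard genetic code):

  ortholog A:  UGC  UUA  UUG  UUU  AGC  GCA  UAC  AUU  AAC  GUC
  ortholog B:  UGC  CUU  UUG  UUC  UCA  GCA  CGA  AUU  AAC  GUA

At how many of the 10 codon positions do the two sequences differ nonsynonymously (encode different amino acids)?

1

Codon 1: UGC Cys / UGC Cys — identical.
Codon 2: UUA Leu / CUU Leu — synonymous.
Codon 3: UUG Leu / UUG Leu — identical.
Codon 4: UUU Phe / UUC Phe — synonymous.
Codon 5: AGC Ser / UCA Ser — synonymous.
Codon 6: GCA Ala / GCA Ala — identical.
Codon 7: UAC Tyr / CGA Arg — nonsynonymous.
Codon 8: AUU Ile / AUU Ile — identical.
Codon 9: AAC Asn / AAC Asn — identical.
Codon 10: GUC Val / GUA Val — synonymous.
Nonsynonymous differences: 1.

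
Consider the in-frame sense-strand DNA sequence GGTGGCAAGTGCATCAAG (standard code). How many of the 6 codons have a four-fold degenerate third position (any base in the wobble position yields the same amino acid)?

2

Codon 1 GGT (Gly): third position 4-fold.
Codon 2 GGC (Gly): third position 4-fold.
Codon 3 AAG (Lys): third position 2-fold.
Codon 4 TGC (Cys): third position 2-fold.
Codon 5 ATC (Ile): third position 3-fold.
Codon 6 AAG (Lys): third position 2-fold.
Four-fold degenerate third positions: 2.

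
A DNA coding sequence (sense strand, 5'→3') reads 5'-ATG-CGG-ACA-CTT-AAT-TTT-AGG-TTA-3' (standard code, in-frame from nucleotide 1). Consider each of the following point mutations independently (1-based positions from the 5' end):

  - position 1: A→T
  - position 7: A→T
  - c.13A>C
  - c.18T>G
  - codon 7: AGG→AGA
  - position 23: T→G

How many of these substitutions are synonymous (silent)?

Codon 1: ATG (Met) → TTG (Leu) — missense.
Codon 3: ACA (Thr) → TCA (Ser) — missense.
Codon 5: AAT (Asn) → CAT (His) — missense.
Codon 6: TTT (Phe) → TTG (Leu) — missense.
Codon 7: AGG (Arg) → AGA (Arg) — synonymous.
Codon 8: TTA (Leu) → TGA (Stop) — nonsense.
Synonymous: 1 of 6.

1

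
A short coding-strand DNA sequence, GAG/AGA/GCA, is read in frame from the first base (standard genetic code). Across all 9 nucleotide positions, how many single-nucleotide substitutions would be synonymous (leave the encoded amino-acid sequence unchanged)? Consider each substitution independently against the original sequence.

Codon 1 (GAG, Glu): 1 synonymous substitution.
Codon 2 (AGA, Arg): 2 synonymous substitutions.
Codon 3 (GCA, Ala): 3 synonymous substitutions.
Total: 1 + 2 + 3 = 6.

6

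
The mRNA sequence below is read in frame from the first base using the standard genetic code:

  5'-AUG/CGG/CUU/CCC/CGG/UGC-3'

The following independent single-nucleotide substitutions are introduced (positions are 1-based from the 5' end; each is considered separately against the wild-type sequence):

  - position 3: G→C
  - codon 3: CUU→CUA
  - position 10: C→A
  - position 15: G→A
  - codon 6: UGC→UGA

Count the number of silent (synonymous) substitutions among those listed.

2

Codon 1: AUG (Met) → AUC (Ile) — missense.
Codon 3: CUU (Leu) → CUA (Leu) — synonymous.
Codon 4: CCC (Pro) → ACC (Thr) — missense.
Codon 5: CGG (Arg) → CGA (Arg) — synonymous.
Codon 6: UGC (Cys) → UGA (Stop) — nonsense.
Synonymous: 2 of 5.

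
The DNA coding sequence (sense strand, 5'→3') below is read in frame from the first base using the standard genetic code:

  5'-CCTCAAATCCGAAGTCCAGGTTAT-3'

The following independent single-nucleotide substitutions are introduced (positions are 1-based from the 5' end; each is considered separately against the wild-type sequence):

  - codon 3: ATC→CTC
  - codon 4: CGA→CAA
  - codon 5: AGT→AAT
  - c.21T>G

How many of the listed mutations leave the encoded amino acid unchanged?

Codon 3: ATC (Ile) → CTC (Leu) — missense.
Codon 4: CGA (Arg) → CAA (Gln) — missense.
Codon 5: AGT (Ser) → AAT (Asn) — missense.
Codon 7: GGT (Gly) → GGG (Gly) — synonymous.
Synonymous: 1 of 4.

1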